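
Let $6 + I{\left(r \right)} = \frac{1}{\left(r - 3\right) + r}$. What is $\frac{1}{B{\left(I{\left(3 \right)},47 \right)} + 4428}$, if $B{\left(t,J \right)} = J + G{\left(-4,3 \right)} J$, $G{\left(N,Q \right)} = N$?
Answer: $\frac{1}{4287} \approx 0.00023326$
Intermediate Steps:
$I{\left(r \right)} = -6 + \frac{1}{-3 + 2 r}$ ($I{\left(r \right)} = -6 + \frac{1}{\left(r - 3\right) + r} = -6 + \frac{1}{\left(-3 + r\right) + r} = -6 + \frac{1}{-3 + 2 r}$)
$B{\left(t,J \right)} = - 3 J$ ($B{\left(t,J \right)} = J - 4 J = - 3 J$)
$\frac{1}{B{\left(I{\left(3 \right)},47 \right)} + 4428} = \frac{1}{\left(-3\right) 47 + 4428} = \frac{1}{-141 + 4428} = \frac{1}{4287}$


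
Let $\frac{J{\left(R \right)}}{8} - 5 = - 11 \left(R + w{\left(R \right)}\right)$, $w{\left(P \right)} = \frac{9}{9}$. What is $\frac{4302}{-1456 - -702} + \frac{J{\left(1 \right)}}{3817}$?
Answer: $- \frac{8261639}{1439009} \approx -5.7412$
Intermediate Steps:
$w{\left(P \right)} = 1$ ($w{\left(P \right)} = 9 \cdot \frac{1}{9} = 1$)
$J{\left(R \right)} = -48 - 88 R$ ($J{\left(R \right)} = 40 + 8 \left(- 11 \left(R + 1\right)\right) = 40 + 8 \left(- 11 \left(1 + R\right)\right) = 40 + 8 \left(-11 - 11 R\right) = 40 - \left(88 + 88 R\right) = -48 - 88 R$)
$\frac{4302}{-1456 - -702} + \frac{J{\left(1 \right)}}{3817} = \frac{4302}{-1456 - -702} + \frac{-48 - 88}{3817} = \frac{4302}{-1456 + 702} + \left(-48 - 88\right) \frac{1}{3817} = \frac{4302}{-754} - \frac{136}{3817} = 4302 \left(- \frac{1}{754}\right) - \frac{136}{3817} = - \frac{2151}{377} - \frac{136}{3817} = - \frac{8261639}{1439009}$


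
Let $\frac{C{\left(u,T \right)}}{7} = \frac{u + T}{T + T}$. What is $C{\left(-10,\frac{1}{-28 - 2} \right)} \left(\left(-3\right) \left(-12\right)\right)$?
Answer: $37926$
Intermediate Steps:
$C{\left(u,T \right)} = \frac{7 \left(T + u\right)}{2 T}$ ($C{\left(u,T \right)} = 7 \frac{u + T}{T + T} = 7 \frac{T + u}{2 T} = \frac{7 \left(T + u\right)}{2 T}$)
$C{\left(-10,\frac{1}{-28 - 2} \right)} \left(\left(-3\right) \left(-12\right)\right) = \frac{7 \left(\frac{1}{-28 - 2} - 10\right)}{2 \frac{1}{-28 - 2}} \left(\left(-3\right) \left(-12\right)\right) = \frac{7 \left(\frac{1}{-30} - 10\right)}{2 \frac{1}{-30}} \cdot 36 = \frac{7 \left(- \frac{1}{30} - 10\right)}{2 \left(- \frac{1}{30}\right)} 36 = \frac{7}{2} \left(-30\right) \left(- \frac{301}{30}\right) 36 = \frac{2107}{2} \cdot 36 = 37926$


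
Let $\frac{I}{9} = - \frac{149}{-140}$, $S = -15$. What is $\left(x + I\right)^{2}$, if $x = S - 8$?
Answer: $\frac{3530641}{19600} \approx 180.13$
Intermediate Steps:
$x = -23$ ($x = -15 - 8 = -23$)
$I = \frac{1341}{140}$ ($I = 9 \left(- \frac{149}{-140}\right) = 9 \left(\left(-149\right) \left(- \frac{1}{140}\right)\right) = 9 \cdot \frac{149}{140} = \frac{1341}{140} \approx 9.5786$)
$\left(x + I\right)^{2} = \left(-23 + \frac{1341}{140}\right)^{2} = \left(- \frac{1879}{140}\right)^{2} = \frac{3530641}{19600}$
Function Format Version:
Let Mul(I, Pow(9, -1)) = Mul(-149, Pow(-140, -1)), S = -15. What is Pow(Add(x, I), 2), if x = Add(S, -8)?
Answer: Rational(3530641, 19600) ≈ 180.13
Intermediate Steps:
x = -23 (x = Add(-15, -8) = -23)
I = Rational(1341, 140) (I = Mul(9, Mul(-149, Pow(-140, -1))) = Mul(9, Mul(-149, Rational(-1, 140))) = Mul(9, Rational(149, 140)) = Rational(1341, 140) ≈ 9.5786)
Pow(Add(x, I), 2) = Pow(Add(-23, Rational(1341, 140)), 2) = Pow(Rational(-1879, 140), 2) = Rational(3530641, 19600)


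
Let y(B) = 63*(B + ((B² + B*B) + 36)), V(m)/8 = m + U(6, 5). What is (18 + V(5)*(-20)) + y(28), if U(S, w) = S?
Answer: 101074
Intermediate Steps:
V(m) = 48 + 8*m (V(m) = 8*(m + 6) = 8*(6 + m) = 48 + 8*m)
y(B) = 2268 + 63*B + 126*B² (y(B) = 63*(B + ((B² + B²) + 36)) = 63*(B + (2*B² + 36)) = 63*(B + (36 + 2*B²)) = 63*(36 + B + 2*B²) = 2268 + 63*B + 126*B²)
(18 + V(5)*(-20)) + y(28) = (18 + (48 + 8*5)*(-20)) + (2268 + 63*28 + 126*28²) = (18 + (48 + 40)*(-20)) + (2268 + 1764 + 126*784) = (18 + 88*(-20)) + (2268 + 1764 + 98784) = (18 - 1760) + 102816 = -1742 + 102816 = 101074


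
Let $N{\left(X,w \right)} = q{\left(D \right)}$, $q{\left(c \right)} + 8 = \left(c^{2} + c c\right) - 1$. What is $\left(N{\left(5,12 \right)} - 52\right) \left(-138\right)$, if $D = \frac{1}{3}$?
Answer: $\frac{25162}{3} \approx 8387.3$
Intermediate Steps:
$D = \frac{1}{3} \approx 0.33333$
$q{\left(c \right)} = -9 + 2 c^{2}$ ($q{\left(c \right)} = -8 - \left(1 - c^{2} - c c\right) = -8 + \left(\left(c^{2} + c^{2}\right) - 1\right) = -8 + \left(2 c^{2} - 1\right) = -8 + \left(-1 + 2 c^{2}\right) = -9 + 2 c^{2}$)
$N{\left(X,w \right)} = - \frac{79}{9}$ ($N{\left(X,w \right)} = -9 + \frac{2}{9} = - \frac{79}{9}$)
$\left(N{\left(5,12 \right)} - 52\right) \left(-138\right) = \left(- \frac{79}{9} - 52\right) \left(-138\right) = \left(- \frac{547}{9}\right) \left(-138\right) = \frac{25162}{3}$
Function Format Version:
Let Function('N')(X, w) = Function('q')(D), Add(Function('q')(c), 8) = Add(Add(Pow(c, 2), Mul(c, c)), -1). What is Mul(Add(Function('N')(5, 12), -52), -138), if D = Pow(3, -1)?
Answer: Rational(25162, 3) ≈ 8387.3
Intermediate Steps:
D = Rational(1, 3) ≈ 0.33333
Function('q')(c) = Add(-9, Mul(2, Pow(c, 2))) (Function('q')(c) = Add(-8, Add(Add(Pow(c, 2), Mul(c, c)), -1)) = Add(-8, Add(Add(Pow(c, 2), Pow(c, 2)), -1)) = Add(-8, Add(Mul(2, Pow(c, 2)), -1)) = Add(-8, Add(-1, Mul(2, Pow(c, 2)))) = Add(-9, Mul(2, Pow(c, 2))))
Function('N')(X, w) = Rational(-79, 9) (Function('N')(X, w) = Add(-9, Mul(2, Pow(Rational(1, 3), 2))) = Add(-9, Mul(2, Rational(1, 9))) = Add(-9, Rational(2, 9)) = Rational(-79, 9))
Mul(Add(Function('N')(5, 12), -52), -138) = Mul(Add(Rational(-79, 9), -52), -138) = Mul(Rational(-547, 9), -138) = Rational(25162, 3)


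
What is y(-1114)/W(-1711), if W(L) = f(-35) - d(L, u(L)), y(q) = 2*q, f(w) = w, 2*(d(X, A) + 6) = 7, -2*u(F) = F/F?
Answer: 4456/65 ≈ 68.554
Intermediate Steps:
u(F) = -½ (u(F) = -F/(2*F) = -½*1 = -½)
d(X, A) = -5/2 (d(X, A) = -6 + (½)*7 = -6 + 7/2 = -5/2)
W(L) = -65/2 (W(L) = -35 - 1*(-5/2) = -35 + 5/2 = -65/2)
y(-1114)/W(-1711) = (2*(-1114))/(-65/2) = -2228*(-2/65) = 4456/65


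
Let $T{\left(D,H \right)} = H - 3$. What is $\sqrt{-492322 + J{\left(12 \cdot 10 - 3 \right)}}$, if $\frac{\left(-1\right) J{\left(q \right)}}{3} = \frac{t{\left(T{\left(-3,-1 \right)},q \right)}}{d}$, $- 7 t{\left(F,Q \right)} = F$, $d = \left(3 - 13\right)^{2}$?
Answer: $\frac{i \sqrt{603094471}}{35} \approx 701.66 i$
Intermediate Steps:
$T{\left(D,H \right)} = -3 + H$
$d = 100$ ($d = \left(-10\right)^{2} = 100$)
$t{\left(F,Q \right)} = - \frac{F}{7}$
$J{\left(q \right)} = - \frac{3}{175}$ ($J{\left(q \right)} = - 3 \frac{\left(- \frac{1}{7}\right) \left(-3 - 1\right)}{100} = - 3 \left(- \frac{1}{7}\right) \left(-4\right) \frac{1}{100} = - 3 \cdot \frac{4}{7} \cdot \frac{1}{100} = \left(-3\right) \frac{1}{175} = - \frac{3}{175}$)
$\sqrt{-492322 + J{\left(12 \cdot 10 - 3 \right)}} = \sqrt{-492322 - \frac{3}{175}} = \sqrt{- \frac{86156353}{175}} = \frac{i \sqrt{603094471}}{35}$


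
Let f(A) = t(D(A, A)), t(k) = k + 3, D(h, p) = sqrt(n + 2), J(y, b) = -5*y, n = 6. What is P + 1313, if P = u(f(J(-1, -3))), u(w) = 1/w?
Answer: 1316 - 2*sqrt(2) ≈ 1313.2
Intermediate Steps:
D(h, p) = 2*sqrt(2) (D(h, p) = sqrt(6 + 2) = sqrt(8) = 2*sqrt(2))
t(k) = 3 + k
f(A) = 3 + 2*sqrt(2)
P = 1/(3 + 2*sqrt(2)) ≈ 0.17157
P + 1313 = (3 - 2*sqrt(2)) + 1313 = 1316 - 2*sqrt(2)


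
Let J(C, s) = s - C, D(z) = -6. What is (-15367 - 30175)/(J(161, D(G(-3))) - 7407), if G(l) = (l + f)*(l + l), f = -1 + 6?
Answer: 3253/541 ≈ 6.0129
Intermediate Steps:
f = 5
G(l) = 2*l*(5 + l) (G(l) = (l + 5)*(l + l) = (5 + l)*(2*l) = 2*l*(5 + l))
(-15367 - 30175)/(J(161, D(G(-3))) - 7407) = (-15367 - 30175)/((-6 - 1*161) - 7407) = -45542/((-6 - 161) - 7407) = -45542/(-167 - 7407) = -45542/(-7574) = -45542*(-1/7574) = 3253/541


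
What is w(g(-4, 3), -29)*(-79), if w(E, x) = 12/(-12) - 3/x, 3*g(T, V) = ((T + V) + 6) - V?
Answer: 2054/29 ≈ 70.828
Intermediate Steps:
g(T, V) = 2 + T/3 (g(T, V) = (((T + V) + 6) - V)/3 = ((6 + T + V) - V)/3 = (6 + T)/3 = 2 + T/3)
w(E, x) = -1 - 3/x (w(E, x) = 12*(-1/12) - 3/x = -1 - 3/x)
w(g(-4, 3), -29)*(-79) = ((-3 - 1*(-29))/(-29))*(-79) = -(-3 + 29)/29*(-79) = -1/29*26*(-79) = -26/29*(-79) = 2054/29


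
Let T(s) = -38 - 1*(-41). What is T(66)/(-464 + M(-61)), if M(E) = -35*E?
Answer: 1/557 ≈ 0.0017953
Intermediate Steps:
T(s) = 3 (T(s) = -38 + 41 = 3)
T(66)/(-464 + M(-61)) = 3/(-464 - 35*(-61)) = 3/(-464 + 2135) = 3/1671 = 3*(1/1671) = 1/557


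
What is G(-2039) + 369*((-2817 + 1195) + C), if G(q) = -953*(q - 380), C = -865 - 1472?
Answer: 844436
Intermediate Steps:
C = -2337
G(q) = 362140 - 953*q (G(q) = -953*(-380 + q) = 362140 - 953*q)
G(-2039) + 369*((-2817 + 1195) + C) = (362140 - 953*(-2039)) + 369*((-2817 + 1195) - 2337) = (362140 + 1943167) + 369*(-1622 - 2337) = 2305307 + 369*(-3959) = 2305307 - 1460871 = 844436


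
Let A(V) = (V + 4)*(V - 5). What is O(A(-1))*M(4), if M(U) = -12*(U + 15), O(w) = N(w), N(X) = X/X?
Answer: -228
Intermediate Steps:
A(V) = (-5 + V)*(4 + V) (A(V) = (4 + V)*(-5 + V) = (-5 + V)*(4 + V))
N(X) = 1
O(w) = 1
M(U) = -180 - 12*U (M(U) = -12*(15 + U) = -180 - 12*U)
O(A(-1))*M(4) = 1*(-180 - 12*4) = 1*(-180 - 48) = 1*(-228) = -228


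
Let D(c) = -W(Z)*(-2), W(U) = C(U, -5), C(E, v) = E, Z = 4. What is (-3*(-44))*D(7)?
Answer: 1056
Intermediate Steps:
W(U) = U
D(c) = 8 (D(c) = -1*4*(-2) = -4*(-2) = 8)
(-3*(-44))*D(7) = -3*(-44)*8 = 132*8 = 1056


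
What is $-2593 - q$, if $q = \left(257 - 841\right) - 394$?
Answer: $-1615$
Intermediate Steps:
$q = -978$ ($q = -584 - 394 = -978$)
$-2593 - q = -2593 - -978 = -2593 + 978 = -1615$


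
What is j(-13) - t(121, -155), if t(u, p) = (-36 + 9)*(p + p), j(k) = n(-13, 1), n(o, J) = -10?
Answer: -8380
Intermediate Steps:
j(k) = -10
t(u, p) = -54*p
j(-13) - t(121, -155) = -10 - (-54)*(-155) = -10 - 1*8370 = -10 - 8370 = -8380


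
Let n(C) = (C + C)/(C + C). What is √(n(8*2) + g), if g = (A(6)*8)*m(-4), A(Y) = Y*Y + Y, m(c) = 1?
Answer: √337 ≈ 18.358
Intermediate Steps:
n(C) = 1 (n(C) = (2*C)/((2*C)) = (2*C)*(1/(2*C)) = 1)
A(Y) = Y + Y² (A(Y) = Y² + Y = Y + Y²)
g = 336 (g = ((6*(1 + 6))*8)*1 = ((6*7)*8)*1 = (42*8)*1 = 336*1 = 336)
√(n(8*2) + g) = √(1 + 336) = √337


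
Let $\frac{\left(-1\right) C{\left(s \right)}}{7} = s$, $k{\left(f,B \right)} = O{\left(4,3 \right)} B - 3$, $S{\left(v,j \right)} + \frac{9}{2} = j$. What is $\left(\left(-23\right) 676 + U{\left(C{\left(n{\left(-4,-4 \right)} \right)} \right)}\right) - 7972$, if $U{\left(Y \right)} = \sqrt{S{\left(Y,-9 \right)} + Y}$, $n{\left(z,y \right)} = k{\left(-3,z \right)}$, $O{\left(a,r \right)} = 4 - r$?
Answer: $-23520 + \frac{\sqrt{142}}{2} \approx -23514.0$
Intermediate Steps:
$S{\left(v,j \right)} = - \frac{9}{2} + j$
$k{\left(f,B \right)} = -3 + B$ ($k{\left(f,B \right)} = \left(4 - 3\right) B - 3 = 1 B - 3 = B - 3 = -3 + B$)
$n{\left(z,y \right)} = -3 + z$
$C{\left(s \right)} = - 7 s$
$U{\left(Y \right)} = \sqrt{- \frac{27}{2} + Y}$ ($U{\left(Y \right)} = \sqrt{\left(- \frac{9}{2} - 9\right) + Y} = \sqrt{- \frac{27}{2} + Y}$)
$\left(\left(-23\right) 676 + U{\left(C{\left(n{\left(-4,-4 \right)} \right)} \right)}\right) - 7972 = \left(\left(-23\right) 676 + \frac{\sqrt{-54 + 4 \left(- 7 \left(-3 - 4\right)\right)}}{2}\right) - 7972 = \left(-15548 + \frac{\sqrt{-54 + 4 \left(\left(-7\right) \left(-7\right)\right)}}{2}\right) - 7972 = \left(-15548 + \frac{\sqrt{-54 + 4 \cdot 49}}{2}\right) - 7972 = \left(-15548 + \frac{\sqrt{-54 + 196}}{2}\right) - 7972 = \left(-15548 + \frac{\sqrt{142}}{2}\right) - 7972 = -23520 + \frac{\sqrt{142}}{2}$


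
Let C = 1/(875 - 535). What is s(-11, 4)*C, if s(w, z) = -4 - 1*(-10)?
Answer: 3/170 ≈ 0.017647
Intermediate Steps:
s(w, z) = 6 (s(w, z) = -4 + 10 = 6)
C = 1/340 ≈ 0.0029412
s(-11, 4)*C = 6*(1/340) = 3/170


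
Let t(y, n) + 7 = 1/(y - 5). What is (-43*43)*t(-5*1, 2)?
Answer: 131279/10 ≈ 13128.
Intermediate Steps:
t(y, n) = -7 + 1/(-5 + y) (t(y, n) = -7 + 1/(y - 5) = -7 + 1/(-5 + y))
(-43*43)*t(-5*1, 2) = (-43*43)*((36 - (-35))/(-5 - 5*1)) = -1849*(36 - 7*(-5))/(-5 - 5) = -1849*(36 + 35)/(-10) = -(-1849)*71/10 = -1849*(-71/10) = 131279/10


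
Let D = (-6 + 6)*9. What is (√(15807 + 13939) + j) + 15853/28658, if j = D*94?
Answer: 15853/28658 + √29746 ≈ 173.02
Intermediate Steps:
D = 0 (D = 0*9 = 0)
j = 0 (j = 0*94 = 0)
(√(15807 + 13939) + j) + 15853/28658 = (√(15807 + 13939) + 0) + 15853/28658 = (√29746 + 0) + 15853*(1/28658) = √29746 + 15853/28658 = 15853/28658 + √29746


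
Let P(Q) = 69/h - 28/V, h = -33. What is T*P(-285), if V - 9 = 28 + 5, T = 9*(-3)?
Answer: 819/11 ≈ 74.455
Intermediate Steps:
T = -27
V = 42 (V = 9 + (28 + 5) = 9 + 33 = 42)
P(Q) = -91/33 (P(Q) = 69/(-33) - 28/42 = 69*(-1/33) - 28*1/42 = -23/11 - ⅔ = -91/33)
T*P(-285) = -27*(-91/33) = 819/11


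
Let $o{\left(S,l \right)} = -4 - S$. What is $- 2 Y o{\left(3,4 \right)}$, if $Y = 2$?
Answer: $28$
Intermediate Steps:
$- 2 Y o{\left(3,4 \right)} = \left(-2\right) 2 \left(-4 - 3\right) = - 4 \left(-4 - 3\right) = \left(-4\right) \left(-7\right) = 28$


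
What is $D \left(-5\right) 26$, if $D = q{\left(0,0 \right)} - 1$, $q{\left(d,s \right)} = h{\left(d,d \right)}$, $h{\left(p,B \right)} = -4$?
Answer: $650$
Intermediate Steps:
$q{\left(d,s \right)} = -4$
$D = -5$ ($D = -4 - 1 = -5$)
$D \left(-5\right) 26 = \left(-5\right) \left(-5\right) 26 = 25 \cdot 26 = 650$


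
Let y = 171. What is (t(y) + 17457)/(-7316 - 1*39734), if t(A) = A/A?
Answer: -8729/23525 ≈ -0.37105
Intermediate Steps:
t(A) = 1
(t(y) + 17457)/(-7316 - 1*39734) = (1 + 17457)/(-7316 - 1*39734) = 17458/(-7316 - 39734) = 17458/(-47050) = 17458*(-1/47050) = -8729/23525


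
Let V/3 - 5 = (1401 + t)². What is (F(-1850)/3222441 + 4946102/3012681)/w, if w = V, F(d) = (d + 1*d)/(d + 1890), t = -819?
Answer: 41025079027/25393393033814502 ≈ 1.6156e-6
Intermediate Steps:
F(d) = 2*d/(1890 + d) (F(d) = (d + d)/(1890 + d) = (2*d)/(1890 + d) = 2*d/(1890 + d))
V = 1016187 (V = 15 + 3*(1401 - 819)² = 15 + 3*582² = 15 + 3*338724 = 15 + 1016172 = 1016187)
w = 1016187
(F(-1850)/3222441 + 4946102/3012681)/w = ((2*(-1850)/(1890 - 1850))/3222441 + 4946102/3012681)/1016187 = ((2*(-1850)/40)*(1/3222441) + 4946102*(1/3012681))*(1/1016187) = ((2*(-1850)*(1/40))*(1/3222441) + 706586/430383)*(1/1016187) = (-185/2*1/3222441 + 706586/430383)*(1/1016187) = (-5/174186 + 706586/430383)*(1/1016187) = (41025079027/24988897746)*(1/1016187) = 41025079027/25393393033814502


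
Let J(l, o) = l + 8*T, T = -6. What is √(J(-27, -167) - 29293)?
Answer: 2*I*√7342 ≈ 171.37*I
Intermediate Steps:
J(l, o) = -48 + l (J(l, o) = l + 8*(-6) = l - 48 = -48 + l)
√(J(-27, -167) - 29293) = √((-48 - 27) - 29293) = √(-75 - 29293) = √(-29368) = 2*I*√7342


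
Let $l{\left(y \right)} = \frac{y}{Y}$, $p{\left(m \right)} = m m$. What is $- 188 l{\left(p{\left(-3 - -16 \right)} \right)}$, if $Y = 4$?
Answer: $-7943$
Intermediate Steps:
$p{\left(m \right)} = m^{2}$
$l{\left(y \right)} = \frac{y}{4}$
$- 188 l{\left(p{\left(-3 - -16 \right)} \right)} = - 188 \frac{\left(-3 - -16\right)^{2}}{4} = - 188 \frac{\left(-3 + 16\right)^{2}}{4} = - 188 \frac{13^{2}}{4} = - 188 \cdot \frac{1}{4} \cdot 169 = \left(-188\right) \frac{169}{4} = -7943$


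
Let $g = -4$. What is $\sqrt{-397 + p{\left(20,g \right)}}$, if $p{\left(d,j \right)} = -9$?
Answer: $i \sqrt{406} \approx 20.149 i$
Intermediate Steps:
$\sqrt{-397 + p{\left(20,g \right)}} = \sqrt{-397 - 9} = \sqrt{-406} = i \sqrt{406}$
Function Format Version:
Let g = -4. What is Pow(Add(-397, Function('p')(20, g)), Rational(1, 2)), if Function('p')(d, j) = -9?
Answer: Mul(I, Pow(406, Rational(1, 2))) ≈ Mul(20.149, I)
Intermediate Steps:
Pow(Add(-397, Function('p')(20, g)), Rational(1, 2)) = Pow(Add(-397, -9), Rational(1, 2)) = Pow(-406, Rational(1, 2)) = Mul(I, Pow(406, Rational(1, 2)))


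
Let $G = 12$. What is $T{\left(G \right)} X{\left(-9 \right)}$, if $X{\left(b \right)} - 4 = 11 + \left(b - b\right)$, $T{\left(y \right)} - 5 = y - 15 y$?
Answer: $-2445$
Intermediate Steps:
$T{\left(y \right)} = 5 - 14 y$ ($T{\left(y \right)} = 5 + \left(y - 15 y\right) = 5 - 14 y$)
$X{\left(b \right)} = 15$ ($X{\left(b \right)} = 4 + \left(11 + \left(b - b\right)\right) = 4 + \left(11 + 0\right) = 4 + 11 = 15$)
$T{\left(G \right)} X{\left(-9 \right)} = \left(5 - 168\right) 15 = \left(-163\right) 15 = -2445$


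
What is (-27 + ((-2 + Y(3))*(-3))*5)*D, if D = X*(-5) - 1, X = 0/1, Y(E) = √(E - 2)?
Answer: 12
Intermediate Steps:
Y(E) = √(-2 + E)
X = 0 (X = 0*1 = 0)
D = -1 (D = 0*(-5) - 1 = 0 - 1 = -1)
(-27 + ((-2 + Y(3))*(-3))*5)*D = (-27 + ((-2 + √(-2 + 3))*(-3))*5)*(-1) = (-27 + ((-2 + √1)*(-3))*5)*(-1) = (-27 + ((-2 + 1)*(-3))*5)*(-1) = (-27 - 1*(-3)*5)*(-1) = (-27 + 3*5)*(-1) = (-27 + 15)*(-1) = -12*(-1) = 12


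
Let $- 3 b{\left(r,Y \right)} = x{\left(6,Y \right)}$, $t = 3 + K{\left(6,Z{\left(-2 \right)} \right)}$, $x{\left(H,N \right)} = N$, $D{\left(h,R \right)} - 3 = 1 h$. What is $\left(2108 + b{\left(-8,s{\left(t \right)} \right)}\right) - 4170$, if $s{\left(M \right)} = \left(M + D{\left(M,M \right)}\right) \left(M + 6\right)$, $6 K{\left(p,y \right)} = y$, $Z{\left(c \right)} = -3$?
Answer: $- \frac{6254}{3} \approx -2084.7$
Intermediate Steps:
$D{\left(h,R \right)} = 3 + h$ ($D{\left(h,R \right)} = 3 + 1 h = 3 + h$)
$K{\left(p,y \right)} = \frac{y}{6}$
$t = \frac{5}{2}$ ($t = 3 + \frac{1}{6} \left(-3\right) = 3 - \frac{1}{2} = \frac{5}{2} \approx 2.5$)
$s{\left(M \right)} = \left(3 + 2 M\right) \left(6 + M\right)$ ($s{\left(M \right)} = \left(M + \left(3 + M\right)\right) \left(M + 6\right) = \left(3 + 2 M\right) \left(6 + M\right)$)
$b{\left(r,Y \right)} = - \frac{Y}{3}$
$\left(2108 + b{\left(-8,s{\left(t \right)} \right)}\right) - 4170 = \left(2108 - \frac{18 + 2 \left(\frac{5}{2}\right)^{2} + 15 \cdot \frac{5}{2}}{3}\right) - 4170 = \left(2108 - \frac{18 + 2 \cdot \frac{25}{4} + \frac{75}{2}}{3}\right) - 4170 = \left(2108 - \frac{18 + \frac{25}{2} + \frac{75}{2}}{3}\right) - 4170 = \left(2108 - \frac{68}{3}\right) - 4170 = \frac{6256}{3} - 4170 = - \frac{6254}{3}$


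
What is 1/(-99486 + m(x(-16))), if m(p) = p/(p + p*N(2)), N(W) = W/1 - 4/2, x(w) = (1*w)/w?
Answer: -1/99485 ≈ -1.0052e-5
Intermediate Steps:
x(w) = 1 (x(w) = w/w = 1)
N(W) = -2 + W (N(W) = W*1 - 4*½ = W - 2 = -2 + W)
m(p) = 1 (m(p) = p/(p + p*(-2 + 2)) = p/(p + p*0) = p/(p + 0) = p/p = 1)
1/(-99486 + m(x(-16))) = 1/(-99486 + 1) = 1/(-99485) = -1/99485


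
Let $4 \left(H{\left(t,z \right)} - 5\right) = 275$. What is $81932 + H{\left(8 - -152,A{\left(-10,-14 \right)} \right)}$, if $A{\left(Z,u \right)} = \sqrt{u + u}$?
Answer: $\frac{328023}{4} \approx 82006.0$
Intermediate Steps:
$A{\left(Z,u \right)} = \sqrt{2} \sqrt{u}$ ($A{\left(Z,u \right)} = \sqrt{2 u} = \sqrt{2} \sqrt{u}$)
$H{\left(t,z \right)} = \frac{295}{4}$ ($H{\left(t,z \right)} = 5 + \frac{1}{4} \cdot 275 = 5 + \frac{275}{4} = \frac{295}{4}$)
$81932 + H{\left(8 - -152,A{\left(-10,-14 \right)} \right)} = 81932 + \frac{295}{4} = \frac{328023}{4}$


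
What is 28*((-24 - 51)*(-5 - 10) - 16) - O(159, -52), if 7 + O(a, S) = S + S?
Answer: 31163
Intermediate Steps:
O(a, S) = -7 + 2*S (O(a, S) = -7 + (S + S) = -7 + 2*S)
28*((-24 - 51)*(-5 - 10) - 16) - O(159, -52) = 28*((-24 - 51)*(-5 - 10) - 16) - (-7 + 2*(-52)) = 28*(-75*(-15) - 16) - (-7 - 104) = 28*(1125 - 16) - 1*(-111) = 28*1109 + 111 = 31052 + 111 = 31163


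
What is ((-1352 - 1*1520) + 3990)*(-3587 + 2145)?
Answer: -1612156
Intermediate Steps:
((-1352 - 1*1520) + 3990)*(-3587 + 2145) = ((-1352 - 1520) + 3990)*(-1442) = (-2872 + 3990)*(-1442) = 1118*(-1442) = -1612156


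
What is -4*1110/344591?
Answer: -4440/344591 ≈ -0.012885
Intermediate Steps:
-4*1110/344591 = -4440*1/344591 = -4440/344591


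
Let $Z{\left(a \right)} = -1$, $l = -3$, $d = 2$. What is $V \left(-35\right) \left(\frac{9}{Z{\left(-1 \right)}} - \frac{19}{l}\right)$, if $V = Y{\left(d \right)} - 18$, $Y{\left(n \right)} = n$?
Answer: $- \frac{4480}{3} \approx -1493.3$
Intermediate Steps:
$V = -16$ ($V = 2 - 18 = -16$)
$V \left(-35\right) \left(\frac{9}{Z{\left(-1 \right)}} - \frac{19}{l}\right) = \left(-16\right) \left(-35\right) \left(\frac{9}{-1} - \frac{19}{-3}\right) = 560 \left(9 \left(-1\right) - - \frac{19}{3}\right) = 560 \left(-9 + \frac{19}{3}\right) = 560 \left(- \frac{8}{3}\right) = - \frac{4480}{3}$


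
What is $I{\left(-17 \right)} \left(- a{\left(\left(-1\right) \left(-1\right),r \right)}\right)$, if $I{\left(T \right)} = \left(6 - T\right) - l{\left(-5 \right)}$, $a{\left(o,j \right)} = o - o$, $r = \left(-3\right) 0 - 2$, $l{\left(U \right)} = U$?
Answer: $0$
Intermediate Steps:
$r = -2$ ($r = 0 - 2 = -2$)
$a{\left(o,j \right)} = 0$
$I{\left(T \right)} = 11 - T$ ($I{\left(T \right)} = \left(6 - T\right) - -5 = \left(6 - T\right) + 5 = 11 - T$)
$I{\left(-17 \right)} \left(- a{\left(\left(-1\right) \left(-1\right),r \right)}\right) = \left(11 - -17\right) \left(\left(-1\right) 0\right) = \left(11 + 17\right) 0 = 28 \cdot 0 = 0$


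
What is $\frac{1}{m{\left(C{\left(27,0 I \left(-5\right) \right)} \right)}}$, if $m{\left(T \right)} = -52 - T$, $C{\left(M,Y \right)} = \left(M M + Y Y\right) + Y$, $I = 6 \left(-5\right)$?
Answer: $- \frac{1}{781} \approx -0.0012804$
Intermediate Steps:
$I = -30$
$C{\left(M,Y \right)} = Y + M^{2} + Y^{2}$ ($C{\left(M,Y \right)} = \left(M^{2} + Y^{2}\right) + Y = Y + M^{2} + Y^{2}$)
$\frac{1}{m{\left(C{\left(27,0 I \left(-5\right) \right)} \right)}} = \frac{1}{-52 - \left(0 \left(-30\right) \left(-5\right) + 27^{2} + \left(0 \left(-30\right) \left(-5\right)\right)^{2}\right)} = \frac{1}{-52 - \left(0 \left(-5\right) + 729 + \left(0 \left(-5\right)\right)^{2}\right)} = \frac{1}{-52 - \left(0 + 729 + 0^{2}\right)} = \frac{1}{-52 - \left(0 + 729 + 0\right)} = \frac{1}{-52 - 729} = \frac{1}{-781} = - \frac{1}{781}$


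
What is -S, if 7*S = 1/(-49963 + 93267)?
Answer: -1/303128 ≈ -3.2989e-6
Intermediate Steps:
S = 1/303128 (S = 1/(7*(-49963 + 93267)) = (1/7)/43304 = (1/7)*(1/43304) = 1/303128 ≈ 3.2989e-6)
-S = -1*1/303128 = -1/303128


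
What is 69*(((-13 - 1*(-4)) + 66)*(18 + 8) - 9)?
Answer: 101637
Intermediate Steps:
69*(((-13 - 1*(-4)) + 66)*(18 + 8) - 9) = 69*(((-13 + 4) + 66)*26 - 9) = 69*((-9 + 66)*26 - 9) = 69*(57*26 - 9) = 69*(1482 - 9) = 69*1473 = 101637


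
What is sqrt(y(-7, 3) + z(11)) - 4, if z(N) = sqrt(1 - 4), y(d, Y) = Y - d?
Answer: -4 + sqrt(10 + I*sqrt(3)) ≈ -0.82597 + 0.27285*I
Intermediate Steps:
z(N) = I*sqrt(3) (z(N) = sqrt(-3) = I*sqrt(3))
sqrt(y(-7, 3) + z(11)) - 4 = sqrt((3 - 1*(-7)) + I*sqrt(3)) - 4 = sqrt((3 + 7) + I*sqrt(3)) - 4 = sqrt(10 + I*sqrt(3)) - 4 = -4 + sqrt(10 + I*sqrt(3))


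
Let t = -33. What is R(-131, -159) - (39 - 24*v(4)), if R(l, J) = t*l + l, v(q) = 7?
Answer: 4321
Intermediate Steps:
R(l, J) = -32*l (R(l, J) = -33*l + l = -32*l)
R(-131, -159) - (39 - 24*v(4)) = -32*(-131) - (39 - 24*7) = 4192 - (39 - 168) = 4192 - 1*(-129) = 4192 + 129 = 4321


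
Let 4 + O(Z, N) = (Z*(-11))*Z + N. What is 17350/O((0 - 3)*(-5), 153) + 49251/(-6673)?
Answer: -115167188/7760699 ≈ -14.840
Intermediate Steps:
O(Z, N) = -4 + N - 11*Z² (O(Z, N) = -4 + ((Z*(-11))*Z + N) = -4 + ((-11*Z)*Z + N) = -4 + (-11*Z² + N) = -4 + (N - 11*Z²) = -4 + N - 11*Z²)
17350/O((0 - 3)*(-5), 153) + 49251/(-6673) = 17350/(-4 + 153 - 11*25*(0 - 3)²) + 49251/(-6673) = 17350/(-4 + 153 - 11*(-3*(-5))²) + 49251*(-1/6673) = 17350/(-4 + 153 - 11*15²) - 49251/6673 = 17350/(-4 + 153 - 11*225) - 49251/6673 = 17350/(-4 + 153 - 2475) - 49251/6673 = 17350/(-2326) - 49251/6673 = 17350*(-1/2326) - 49251/6673 = -8675/1163 - 49251/6673 = -115167188/7760699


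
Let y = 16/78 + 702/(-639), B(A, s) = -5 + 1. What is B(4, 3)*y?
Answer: 9896/2769 ≈ 3.5739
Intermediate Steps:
B(A, s) = -4
y = -2474/2769 (y = 16*(1/78) + 702*(-1/639) = 8/39 - 78/71 = -2474/2769 ≈ -0.89346)
B(4, 3)*y = -4*(-2474/2769) = 9896/2769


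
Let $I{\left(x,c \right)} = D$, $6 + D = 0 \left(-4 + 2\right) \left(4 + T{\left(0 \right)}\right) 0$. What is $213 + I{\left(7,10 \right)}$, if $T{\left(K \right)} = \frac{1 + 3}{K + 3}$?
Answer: $207$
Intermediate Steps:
$T{\left(K \right)} = \frac{4}{3 + K}$
$D = -6$ ($D = -6 + 0 \left(-4 + 2\right) \left(4 + \frac{4}{3 + 0}\right) 0 = -6 + 0 \left(- 2 \left(4 + \frac{4}{3}\right)\right) 0 = -6 + 0 \left(\left(-2\right) \frac{16}{3}\right) 0 = -6 + 0 \left(- \frac{32}{3}\right) 0 = -6 + 0 \cdot 0 = -6 + 0 = -6$)
$I{\left(x,c \right)} = -6$
$213 + I{\left(7,10 \right)} = 213 - 6 = 207$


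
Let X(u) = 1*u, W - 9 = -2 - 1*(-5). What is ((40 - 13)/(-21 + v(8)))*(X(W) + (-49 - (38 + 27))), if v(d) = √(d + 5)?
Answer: 28917/214 + 1377*√13/214 ≈ 158.33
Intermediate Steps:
W = 12 (W = 9 + (-2 - 1*(-5)) = 9 + (-2 + 5) = 9 + 3 = 12)
v(d) = √(5 + d)
X(u) = u
((40 - 13)/(-21 + v(8)))*(X(W) + (-49 - (38 + 27))) = ((40 - 13)/(-21 + √(5 + 8)))*(12 + (-49 - (38 + 27))) = (27/(-21 + √13))*(12 + (-49 - 1*65)) = (27/(-21 + √13))*(12 + (-49 - 65)) = (27/(-21 + √13))*(12 - 114) = (27/(-21 + √13))*(-102) = -2754/(-21 + √13)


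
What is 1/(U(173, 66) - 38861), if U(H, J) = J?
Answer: -1/38795 ≈ -2.5777e-5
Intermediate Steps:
1/(U(173, 66) - 38861) = 1/(66 - 38861) = 1/(-38795) = -1/38795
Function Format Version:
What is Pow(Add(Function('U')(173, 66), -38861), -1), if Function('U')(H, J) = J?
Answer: Rational(-1, 38795) ≈ -2.5777e-5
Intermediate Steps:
Pow(Add(Function('U')(173, 66), -38861), -1) = Pow(Add(66, -38861), -1) = Pow(-38795, -1) = Rational(-1, 38795)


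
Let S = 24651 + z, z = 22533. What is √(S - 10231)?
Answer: √36953 ≈ 192.23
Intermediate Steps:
S = 47184 (S = 24651 + 22533 = 47184)
√(S - 10231) = √(47184 - 10231) = √36953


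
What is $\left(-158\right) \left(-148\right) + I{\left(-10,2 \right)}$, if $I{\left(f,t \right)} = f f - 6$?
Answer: $23478$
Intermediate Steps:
$I{\left(f,t \right)} = -6 + f^{2}$ ($I{\left(f,t \right)} = f^{2} - 6 = -6 + f^{2}$)
$\left(-158\right) \left(-148\right) + I{\left(-10,2 \right)} = \left(-158\right) \left(-148\right) - \left(6 - \left(-10\right)^{2}\right) = 23384 + \left(-6 + 100\right) = 23384 + 94 = 23478$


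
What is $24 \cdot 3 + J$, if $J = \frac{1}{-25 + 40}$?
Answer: $\frac{1081}{15} \approx 72.067$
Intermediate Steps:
$J = \frac{1}{15} \approx 0.066667$
$24 \cdot 3 + J = 24 \cdot 3 + \frac{1}{15} = 72 + \frac{1}{15} = \frac{1081}{15}$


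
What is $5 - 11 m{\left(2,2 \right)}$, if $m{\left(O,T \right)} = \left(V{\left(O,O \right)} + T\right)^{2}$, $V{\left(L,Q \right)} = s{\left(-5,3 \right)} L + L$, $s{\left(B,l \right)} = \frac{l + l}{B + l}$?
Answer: $-39$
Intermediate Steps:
$s{\left(B,l \right)} = \frac{2 l}{B + l}$
$V{\left(L,Q \right)} = - 2 L$ ($V{\left(L,Q \right)} = 2 \cdot 3 \frac{1}{-5 + 3} L + L = 2 \cdot 3 \frac{1}{-2} L + L = 2 \cdot 3 \left(- \frac{1}{2}\right) L + L = - 3 L + L = - 2 L$)
$m{\left(O,T \right)} = \left(T - 2 O\right)^{2}$ ($m{\left(O,T \right)} = \left(- 2 O + T\right)^{2} = \left(T - 2 O\right)^{2}$)
$5 - 11 m{\left(2,2 \right)} = 5 - 11 \left(2 - 4\right)^{2} = 5 - 11 \left(-2\right)^{2} = 5 - 44 = -39$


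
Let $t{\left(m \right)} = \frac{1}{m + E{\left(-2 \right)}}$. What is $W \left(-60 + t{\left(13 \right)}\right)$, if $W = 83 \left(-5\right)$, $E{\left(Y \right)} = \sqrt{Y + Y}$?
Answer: $\frac{4302305}{173} + \frac{830 i}{173} \approx 24869.0 + 4.7977 i$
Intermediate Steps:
$E{\left(Y \right)} = \sqrt{2} \sqrt{Y}$ ($E{\left(Y \right)} = \sqrt{2 Y} = \sqrt{2} \sqrt{Y}$)
$W = -415$
$t{\left(m \right)} = \frac{1}{m + 2 i}$ ($t{\left(m \right)} = \frac{1}{m + \sqrt{2} \sqrt{-2}} = \frac{1}{m + \sqrt{2} i \sqrt{2}} = \frac{1}{m + 2 i}$)
$W \left(-60 + t{\left(13 \right)}\right) = - 415 \left(-60 + \frac{1}{13 + 2 i}\right) = - 415 \left(-60 + \frac{13 - 2 i}{173}\right) = 24900 - \frac{415 \left(13 - 2 i\right)}{173}$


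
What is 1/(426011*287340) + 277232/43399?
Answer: 33935969325195079/5312471622115260 ≈ 6.3880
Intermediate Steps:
1/(426011*287340) + 277232/43399 = (1/426011)*(1/287340) + 277232*(1/43399) = 1/122410000740 + 277232/43399 = 33935969325195079/5312471622115260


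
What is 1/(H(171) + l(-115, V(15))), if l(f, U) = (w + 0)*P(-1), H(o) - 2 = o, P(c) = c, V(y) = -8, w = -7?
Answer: 1/180 ≈ 0.0055556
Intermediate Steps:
H(o) = 2 + o
l(f, U) = 7 (l(f, U) = (-7 + 0)*(-1) = -7*(-1) = 7)
1/(H(171) + l(-115, V(15))) = 1/((2 + 171) + 7) = 1/(173 + 7) = 1/180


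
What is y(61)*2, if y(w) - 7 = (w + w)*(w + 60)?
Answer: 29538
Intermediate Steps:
y(w) = 7 + 2*w*(60 + w) (y(w) = 7 + (w + w)*(w + 60) = 7 + (2*w)*(60 + w) = 7 + 2*w*(60 + w))
y(61)*2 = (7 + 2*61² + 120*61)*2 = (7 + 2*3721 + 7320)*2 = (7 + 7442 + 7320)*2 = 14769*2 = 29538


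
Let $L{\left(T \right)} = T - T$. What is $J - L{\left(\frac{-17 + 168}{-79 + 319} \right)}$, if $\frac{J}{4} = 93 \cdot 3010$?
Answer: $1119720$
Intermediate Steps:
$J = 1119720$ ($J = 4 \cdot 93 \cdot 3010 = 4 \cdot 279930 = 1119720$)
$L{\left(T \right)} = 0$
$J - L{\left(\frac{-17 + 168}{-79 + 319} \right)} = 1119720 - 0 = 1119720 + 0 = 1119720$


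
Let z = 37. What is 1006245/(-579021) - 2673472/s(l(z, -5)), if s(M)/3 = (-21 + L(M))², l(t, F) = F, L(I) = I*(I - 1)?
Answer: -516080316149/46900701 ≈ -11004.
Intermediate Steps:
L(I) = I*(-1 + I)
s(M) = 3*(-21 + M*(-1 + M))²
1006245/(-579021) - 2673472/s(l(z, -5)) = 1006245/(-579021) - 2673472*1/(3*(-21 - 5*(-1 - 5))²) = 1006245*(-1/579021) - 2673472*1/(3*(-21 - 5*(-6))²) = -335415/193007 - 2673472*1/(3*(-21 + 30)²) = -335415/193007 - 2673472/(3*9²) = -335415/193007 - 2673472/(3*81) = -335415/193007 - 2673472/243 = -516080316149/46900701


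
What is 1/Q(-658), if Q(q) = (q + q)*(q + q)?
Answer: 1/1731856 ≈ 5.7742e-7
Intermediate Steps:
Q(q) = 4*q² (Q(q) = (2*q)*(2*q) = 4*q²)
1/Q(-658) = 1/(4*(-658)²) = 1/(4*432964) = 1/1731856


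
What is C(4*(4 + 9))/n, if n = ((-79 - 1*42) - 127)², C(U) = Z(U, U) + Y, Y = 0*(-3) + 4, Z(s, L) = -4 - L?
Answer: -13/15376 ≈ -0.00084547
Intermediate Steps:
Y = 4 (Y = 0 + 4 = 4)
C(U) = -U (C(U) = (-4 - U) + 4 = -U)
n = 61504 (n = ((-79 - 42) - 127)² = (-121 - 127)² = (-248)² = 61504)
C(4*(4 + 9))/n = -4*(4 + 9)/61504 = -4*13*(1/61504) = -1*52*(1/61504) = -52*1/61504 = -13/15376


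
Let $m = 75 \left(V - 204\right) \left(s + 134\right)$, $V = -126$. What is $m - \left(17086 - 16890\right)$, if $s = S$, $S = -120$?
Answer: $-346696$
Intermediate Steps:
$s = -120$
$m = -346500$ ($m = 75 \left(-126 - 204\right) \left(-120 + 134\right) = 75 \left(\left(-330\right) 14\right) = 75 \left(-4620\right) = -346500$)
$m - \left(17086 - 16890\right) = -346500 - \left(17086 - 16890\right) = -346500 - 196 = -346696$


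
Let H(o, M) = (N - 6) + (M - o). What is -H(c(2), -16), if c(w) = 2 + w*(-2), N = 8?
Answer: 12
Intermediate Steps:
c(w) = 2 - 2*w
H(o, M) = 2 + M - o (H(o, M) = (8 - 6) + (M - o) = 2 + (M - o) = 2 + M - o)
-H(c(2), -16) = -(2 - 16 - (2 - 2*2)) = -(2 - 16 - (2 - 4)) = -(2 - 16 - 1*(-2)) = -(2 - 16 + 2) = -1*(-12) = 12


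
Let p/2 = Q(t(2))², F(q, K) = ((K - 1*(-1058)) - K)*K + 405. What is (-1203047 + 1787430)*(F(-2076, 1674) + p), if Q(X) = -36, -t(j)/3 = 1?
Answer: 1036747452087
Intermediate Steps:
t(j) = -3 (t(j) = -3*1 = -3)
F(q, K) = 405 + 1058*K (F(q, K) = ((K + 1058) - K)*K + 405 = ((1058 + K) - K)*K + 405 = 1058*K + 405 = 405 + 1058*K)
p = 2592 (p = 2*(-36)² = 2*1296 = 2592)
(-1203047 + 1787430)*(F(-2076, 1674) + p) = (-1203047 + 1787430)*((405 + 1058*1674) + 2592) = 584383*((405 + 1771092) + 2592) = 584383*(1771497 + 2592) = 584383*1774089 = 1036747452087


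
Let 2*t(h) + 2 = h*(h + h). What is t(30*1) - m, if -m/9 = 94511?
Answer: 851498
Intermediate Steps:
m = -850599 (m = -9*94511 = -850599)
t(h) = -1 + h² (t(h) = -1 + (h*(h + h))/2 = -1 + (h*(2*h))/2 = -1 + (2*h²)/2 = -1 + h²)
t(30*1) - m = (-1 + (30*1)²) - 1*(-850599) = (-1 + 30²) + 850599 = (-1 + 900) + 850599 = 899 + 850599 = 851498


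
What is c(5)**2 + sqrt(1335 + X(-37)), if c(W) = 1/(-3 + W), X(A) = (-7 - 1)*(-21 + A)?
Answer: 1/4 + sqrt(1799) ≈ 42.665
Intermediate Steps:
X(A) = 168 - 8*A (X(A) = -8*(-21 + A) = 168 - 8*A)
c(5)**2 + sqrt(1335 + X(-37)) = (1/(-3 + 5))**2 + sqrt(1335 + (168 - 8*(-37))) = (1/2)**2 + sqrt(1335 + (168 + 296)) = (1/2)**2 + sqrt(1335 + 464) = 1/4 + sqrt(1799)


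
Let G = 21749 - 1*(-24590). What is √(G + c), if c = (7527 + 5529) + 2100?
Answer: 7*√1255 ≈ 247.98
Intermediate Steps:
G = 46339 (G = 21749 + 24590 = 46339)
c = 15156 (c = 13056 + 2100 = 15156)
√(G + c) = √(46339 + 15156) = √61495 = 7*√1255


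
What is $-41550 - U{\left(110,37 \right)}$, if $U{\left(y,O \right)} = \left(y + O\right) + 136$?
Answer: $-41833$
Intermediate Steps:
$U{\left(y,O \right)} = 136 + O + y$ ($U{\left(y,O \right)} = \left(O + y\right) + 136 = 136 + O + y$)
$-41550 - U{\left(110,37 \right)} = -41550 - \left(136 + 37 + 110\right) = -41550 - 283 = -41833$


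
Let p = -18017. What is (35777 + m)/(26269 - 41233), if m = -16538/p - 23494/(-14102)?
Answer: -1136340505699/475248660447 ≈ -2.3910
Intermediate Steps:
m = 328255137/127037867 (m = -16538/(-18017) - 23494/(-14102) = -16538*(-1/18017) - 23494*(-1/14102) = 16538/18017 + 11747/7051 = 328255137/127037867 ≈ 2.5839)
(35777 + m)/(26269 - 41233) = (35777 + 328255137/127037867)/(26269 - 41233) = (4545362022796/127037867)/(-14964) = (4545362022796/127037867)*(-1/14964) = -1136340505699/475248660447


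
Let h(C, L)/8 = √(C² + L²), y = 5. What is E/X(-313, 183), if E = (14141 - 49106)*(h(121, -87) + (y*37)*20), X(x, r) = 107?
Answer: -129370500/107 - 279720*√22210/107 ≈ -1.5987e+6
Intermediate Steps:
h(C, L) = 8*√(C² + L²)
E = -129370500 - 279720*√22210 (E = (14141 - 49106)*(8*√(121² + (-87)²) + (5*37)*20) = -34965*(8*√(14641 + 7569) + 185*20) = -34965*(8*√22210 + 3700) = -34965*(3700 + 8*√22210) = -129370500 - 279720*√22210 ≈ -1.7106e+8)
E/X(-313, 183) = (-129370500 - 279720*√22210)/107 = (-129370500 - 279720*√22210)*(1/107) = -129370500/107 - 279720*√22210/107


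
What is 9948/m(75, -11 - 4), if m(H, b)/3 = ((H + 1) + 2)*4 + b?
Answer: 3316/297 ≈ 11.165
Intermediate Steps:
m(H, b) = 36 + 3*b + 12*H (m(H, b) = 3*(((H + 1) + 2)*4 + b) = 3*(((1 + H) + 2)*4 + b) = 3*((3 + H)*4 + b) = 3*((12 + 4*H) + b) = 3*(12 + b + 4*H) = 36 + 3*b + 12*H)
9948/m(75, -11 - 4) = 9948/(36 + 3*(-11 - 4) + 12*75) = 9948/(36 + 3*(-15) + 900) = 9948/(36 - 45 + 900) = 9948/891 = 9948*(1/891) = 3316/297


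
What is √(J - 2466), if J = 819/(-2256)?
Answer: I*√87171135/188 ≈ 49.662*I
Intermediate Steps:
J = -273/752 (J = 819*(-1/2256) = -273/752 ≈ -0.36303)
√(J - 2466) = √(-273/752 - 2466) = √(-1854705/752) = I*√87171135/188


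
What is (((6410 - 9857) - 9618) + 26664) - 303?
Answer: 13296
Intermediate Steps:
(((6410 - 9857) - 9618) + 26664) - 303 = ((-3447 - 9618) + 26664) - 303 = (-13065 + 26664) - 303 = 13599 - 303 = 13296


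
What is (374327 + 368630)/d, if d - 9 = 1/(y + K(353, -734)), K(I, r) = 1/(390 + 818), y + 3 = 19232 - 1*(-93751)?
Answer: 101398653229837/1228319777 ≈ 82551.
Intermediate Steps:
y = 112980 (y = -3 + (19232 - 1*(-93751)) = -3 + (19232 + 93751) = -3 + 112983 = 112980)
K(I, r) = 1/1208
d = 1228319777/136479841 (d = 9 + 1/(112980 + 1/1208) = 9 + 1/(136479841/1208) = 9 + 1208/136479841 = 1228319777/136479841 ≈ 9.0000)
(374327 + 368630)/d = (374327 + 368630)/(1228319777/136479841) = 742957*(136479841/1228319777) = 101398653229837/1228319777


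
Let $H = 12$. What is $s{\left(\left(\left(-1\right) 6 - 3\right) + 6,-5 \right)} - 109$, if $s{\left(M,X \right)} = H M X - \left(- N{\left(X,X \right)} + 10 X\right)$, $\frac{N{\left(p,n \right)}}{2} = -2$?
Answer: $117$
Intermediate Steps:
$N{\left(p,n \right)} = -4$ ($N{\left(p,n \right)} = 2 \left(-2\right) = -4$)
$s{\left(M,X \right)} = -4 - 10 X + 12 M X$ ($s{\left(M,X \right)} = 12 M X - \left(4 + 10 X\right) = -4 - 10 X + 12 M X$)
$s{\left(\left(\left(-1\right) 6 - 3\right) + 6,-5 \right)} - 109 = \left(-4 - -50 + 12 \left(\left(\left(-1\right) 6 - 3\right) + 6\right) \left(-5\right)\right) - 109 = \left(-4 + 50 + 12 \left(\left(-6 - 3\right) + 6\right) \left(-5\right)\right) - 109 = \left(-4 + 50 + 12 \left(-9 + 6\right) \left(-5\right)\right) - 109 = \left(-4 + 50 + 12 \left(-3\right) \left(-5\right)\right) - 109 = \left(-4 + 50 + 180\right) - 109 = 226 - 109 = 117$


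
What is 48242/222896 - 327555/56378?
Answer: -17572727951/3141607672 ≈ -5.5935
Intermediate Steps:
48242/222896 - 327555/56378 = 48242*(1/222896) - 327555*1/56378 = 24121/111448 - 327555/56378 = -17572727951/3141607672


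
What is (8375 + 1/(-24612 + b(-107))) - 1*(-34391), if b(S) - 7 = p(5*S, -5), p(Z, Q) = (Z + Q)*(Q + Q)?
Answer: 821321029/19205 ≈ 42766.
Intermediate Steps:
p(Z, Q) = 2*Q*(Q + Z) (p(Z, Q) = (Q + Z)*(2*Q) = 2*Q*(Q + Z))
b(S) = 57 - 50*S (b(S) = 7 + 2*(-5)*(-5 + 5*S) = 7 + (50 - 50*S) = 57 - 50*S)
(8375 + 1/(-24612 + b(-107))) - 1*(-34391) = (8375 + 1/(-24612 + (57 - 50*(-107)))) - 1*(-34391) = (8375 + 1/(-24612 + (57 + 5350))) + 34391 = (8375 + 1/(-24612 + 5407)) + 34391 = (8375 + 1/(-19205)) + 34391 = (8375 - 1/19205) + 34391 = 160841874/19205 + 34391 = 821321029/19205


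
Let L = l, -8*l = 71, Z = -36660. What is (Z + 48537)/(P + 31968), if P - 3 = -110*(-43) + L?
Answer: 95016/293537 ≈ 0.32369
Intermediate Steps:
l = -71/8 (l = -⅛*71 = -71/8 ≈ -8.8750)
L = -71/8 ≈ -8.8750
P = 37793/8 (P = 3 + (-110*(-43) - 71/8) = 3 + (4730 - 71/8) = 3 + 37769/8 = 37793/8 ≈ 4724.1)
(Z + 48537)/(P + 31968) = (-36660 + 48537)/(37793/8 + 31968) = 11877/(293537/8) = 11877*(8/293537) = 95016/293537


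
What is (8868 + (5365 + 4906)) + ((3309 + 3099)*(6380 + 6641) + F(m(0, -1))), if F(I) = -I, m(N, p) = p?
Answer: 83457708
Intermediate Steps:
(8868 + (5365 + 4906)) + ((3309 + 3099)*(6380 + 6641) + F(m(0, -1))) = (8868 + (5365 + 4906)) + ((3309 + 3099)*(6380 + 6641) - 1*(-1)) = (8868 + 10271) + (6408*13021 + 1) = 19139 + (83438568 + 1) = 19139 + 83438569 = 83457708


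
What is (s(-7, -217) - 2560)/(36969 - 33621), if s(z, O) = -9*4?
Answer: -649/837 ≈ -0.77539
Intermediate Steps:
s(z, O) = -36
(s(-7, -217) - 2560)/(36969 - 33621) = (-36 - 2560)/(36969 - 33621) = -2596/3348 = -2596*1/3348 = -649/837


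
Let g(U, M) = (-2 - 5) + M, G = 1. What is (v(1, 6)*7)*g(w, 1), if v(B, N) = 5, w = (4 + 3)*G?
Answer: -210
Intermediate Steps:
w = 7 (w = (4 + 3)*1 = 7*1 = 7)
g(U, M) = -7 + M
(v(1, 6)*7)*g(w, 1) = (5*7)*(-7 + 1) = 35*(-6) = -210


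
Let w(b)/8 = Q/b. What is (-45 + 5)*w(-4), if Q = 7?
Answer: 560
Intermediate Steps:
w(b) = 56/b (w(b) = 8*(7/b) = 56/b)
(-45 + 5)*w(-4) = (-45 + 5)*(56/(-4)) = -2240*(-1)/4 = -40*(-14) = 560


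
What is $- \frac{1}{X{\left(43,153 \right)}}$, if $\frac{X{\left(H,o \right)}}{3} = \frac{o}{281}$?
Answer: $- \frac{281}{459} \approx -0.6122$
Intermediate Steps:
$X{\left(H,o \right)} = \frac{3 o}{281}$ ($X{\left(H,o \right)} = 3 \frac{o}{281} = \frac{3 o}{281}$)
$- \frac{1}{X{\left(43,153 \right)}} = - \frac{1}{\frac{3}{281} \cdot 153} = - \frac{1}{\frac{459}{281}} = \left(-1\right) \frac{281}{459} = - \frac{281}{459}$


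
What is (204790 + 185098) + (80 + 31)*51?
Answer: 395549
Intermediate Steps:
(204790 + 185098) + (80 + 31)*51 = 389888 + 111*51 = 389888 + 5661 = 395549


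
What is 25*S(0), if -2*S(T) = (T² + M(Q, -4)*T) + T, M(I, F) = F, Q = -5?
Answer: 0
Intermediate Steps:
S(T) = -T²/2 + 3*T/2 (S(T) = -((T² - 4*T) + T)/2 = -(T² - 3*T)/2 = -T²/2 + 3*T/2)
25*S(0) = 25*((½)*0*(3 - 1*0)) = 25*((½)*0*(3 + 0)) = 25*((½)*0*3) = 25*0 = 0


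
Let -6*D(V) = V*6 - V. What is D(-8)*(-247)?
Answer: -4940/3 ≈ -1646.7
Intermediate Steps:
D(V) = -5*V/6 (D(V) = -(V*6 - V)/6 = -(6*V - V)/6 = -5*V/6)
D(-8)*(-247) = -⅚*(-8)*(-247) = (20/3)*(-247) = -4940/3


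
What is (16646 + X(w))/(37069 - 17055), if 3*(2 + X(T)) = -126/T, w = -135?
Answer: 374497/450315 ≈ 0.83163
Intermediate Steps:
X(T) = -2 - 42/T (X(T) = -2 + (-126/T)/3 = -2 - 42/T)
(16646 + X(w))/(37069 - 17055) = (16646 + (-2 - 42/(-135)))/(37069 - 17055) = (16646 + (-2 - 42*(-1/135)))/20014 = (16646 + (-2 + 14/45))*(1/20014) = (16646 - 76/45)*(1/20014) = (748994/45)*(1/20014) = 374497/450315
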